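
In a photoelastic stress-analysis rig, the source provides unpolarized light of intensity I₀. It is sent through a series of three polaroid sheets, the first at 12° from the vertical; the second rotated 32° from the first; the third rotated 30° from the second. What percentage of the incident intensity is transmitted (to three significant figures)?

≈ 27.0%

Unpolarized light through the first polarizer → I₁ = ½ I₀, now polarized at 12°.
I₂ = I₁ cos²(32°) = 0.5 · 0.7192 I₀ = 0.3596 I₀.
I₃ = I₂ cos²(30°) = 0.3596 · 0.75 I₀ = 0.2697 I₀.
That is 26.97% of the incident intensity.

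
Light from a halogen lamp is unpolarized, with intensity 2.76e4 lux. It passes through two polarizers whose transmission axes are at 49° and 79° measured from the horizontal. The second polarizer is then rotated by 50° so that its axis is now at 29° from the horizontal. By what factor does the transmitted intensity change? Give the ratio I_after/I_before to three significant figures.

Before rotation:
Unpolarized light through the first polarizer → I₁ = ½ I₀, now polarized at 49°.
I₂ = I₁ cos²(79° − 49°) = 0.5 I₀ · cos²(30°) = 0.375 I₀.
After rotation:
Unpolarized light through the first polarizer → I₁ = ½ I₀, now polarized at 49°.
I₂ = I₁ cos²(29° − 49°) = 0.5 I₀ · cos²(20°) = 0.4415 I₀.
Ratio = 0.4415 / 0.375 = 1.177.

I_new/I_old ≈ 1.18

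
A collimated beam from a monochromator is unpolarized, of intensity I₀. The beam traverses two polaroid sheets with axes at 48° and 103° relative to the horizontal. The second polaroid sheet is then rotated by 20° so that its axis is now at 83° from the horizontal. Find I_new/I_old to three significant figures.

I_new/I_old ≈ 2.04

Before rotation:
Unpolarized light through the first polarizer → I₁ = ½ I₀, now polarized at 48°.
I₂ = I₁ cos²(103° − 48°) = 0.5 I₀ · cos²(55°) = 0.1645 I₀.
After rotation:
Unpolarized light through the first polarizer → I₁ = ½ I₀, now polarized at 48°.
I₂ = I₁ cos²(83° − 48°) = 0.5 I₀ · cos²(35°) = 0.3355 I₀.
Ratio = 0.3355 / 0.1645 = 2.04.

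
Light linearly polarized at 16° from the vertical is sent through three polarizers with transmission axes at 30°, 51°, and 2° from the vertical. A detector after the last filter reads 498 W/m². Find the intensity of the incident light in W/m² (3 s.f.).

I₁ = I₀ cos²(30° − 16°) = I₀ cos²(14°) = 0.9415 I₀.
I₂ = I₁ cos²(51° − 30°) = 0.9415 I₀ · cos²(21°) = 0.8206 I₀.
I₃ = I₂ cos²(2° − 51°) = 0.8206 I₀ · cos²(49°) = 0.3532 I₀.
So 498 W/m² = 0.3532 I₀, giving I₀ = 498/0.3532 = 1410 W/m².

I₀ ≈ 1410 W/m²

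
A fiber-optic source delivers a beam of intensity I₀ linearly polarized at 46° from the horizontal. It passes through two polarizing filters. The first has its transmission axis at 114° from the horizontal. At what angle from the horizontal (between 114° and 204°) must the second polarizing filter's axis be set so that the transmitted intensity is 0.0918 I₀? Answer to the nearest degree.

θ ≈ 150°

I₁ = I₀ cos²(114° − 46°) = I₀ cos²(68°) = 0.1403 I₀.
Need I₂/I₀ = 0.0918, so cos²(θ − 114°) = 0.0918 / 0.1403 = 0.6542.
θ − 114° = arccos(√0.6542) = 36.0°, giving θ ≈ 114 + 36.0 = 150.0°.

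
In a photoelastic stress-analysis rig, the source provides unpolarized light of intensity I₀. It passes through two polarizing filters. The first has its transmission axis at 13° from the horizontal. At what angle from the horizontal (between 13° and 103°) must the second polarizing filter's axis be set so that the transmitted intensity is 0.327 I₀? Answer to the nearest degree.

θ ≈ 49°

Unpolarized light through the first polarizer → I₁ = ½ I₀, now polarized at 13°.
Need I₂/I₀ = 0.327, so cos²(θ − 13°) = 0.327 / 0.5 = 0.654.
θ − 13° = arccos(√0.654) = 36.0°, giving θ ≈ 13 + 36.0 = 49.0°.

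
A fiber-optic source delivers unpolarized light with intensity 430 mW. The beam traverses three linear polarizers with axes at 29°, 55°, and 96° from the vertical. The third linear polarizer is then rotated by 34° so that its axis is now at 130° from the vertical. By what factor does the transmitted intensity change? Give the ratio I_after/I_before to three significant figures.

I_new/I_old ≈ 0.118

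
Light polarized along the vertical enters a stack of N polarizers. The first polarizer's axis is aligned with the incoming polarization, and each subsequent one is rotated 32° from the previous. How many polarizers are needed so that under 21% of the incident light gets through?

N = 6

First polarizer is aligned with the polarization: full transmission.
Each further stage multiplies by cos²(32°) = 0.7192.
After N polarizers: T = 0.7192^(N−1). Require T < 0.21 ⇒ N−1 > ln(0.21)/ln(0.7192) = 4.73, so N−1 ≥ 5 and N = 6.
Check: N=6 gives T = 0.1924 < 0.21; N=5 gives T = 0.2675.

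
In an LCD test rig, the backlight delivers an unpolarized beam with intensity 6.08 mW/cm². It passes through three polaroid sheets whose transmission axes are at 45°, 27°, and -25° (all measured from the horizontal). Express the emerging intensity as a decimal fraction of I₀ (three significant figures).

I/I₀ ≈ 0.171

Unpolarized light through the first polarizer → I₁ = 6.08 mW/cm²/2 = 3.04 mW/cm², polarized at 45°.
I₂ = I₁ · cos²(18°) = 3.04 · 0.9045 = 2.75 mW/cm².
I₃ = I₂ · cos²(52°) = 2.75 · 0.379 = 1.042 mW/cm².
Transmitted fraction = 0.1714.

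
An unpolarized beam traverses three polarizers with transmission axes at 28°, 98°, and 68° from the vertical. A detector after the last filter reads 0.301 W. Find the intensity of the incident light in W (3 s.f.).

I₀ ≈ 6.86 W

Unpolarized light through the first polarizer → I₁ = ½ I₀, now polarized at 28°.
I₂ = I₁ cos²(98° − 28°) = 0.5 I₀ · cos²(70°) = 0.05849 I₀.
I₃ = I₂ cos²(68° − 98°) = 0.05849 I₀ · cos²(30°) = 0.04387 I₀.
So 0.301 W = 0.04387 I₀, giving I₀ = 0.301/0.04387 = 6.862 W.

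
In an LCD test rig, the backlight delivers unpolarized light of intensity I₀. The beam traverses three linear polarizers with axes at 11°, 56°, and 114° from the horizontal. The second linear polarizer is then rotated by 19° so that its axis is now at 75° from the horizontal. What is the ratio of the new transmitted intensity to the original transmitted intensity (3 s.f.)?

Before rotation:
Unpolarized light through the first polarizer → I₁ = ½ I₀, now polarized at 11°.
I₂ = I₁ cos²(56° − 11°) = 0.5 I₀ · cos²(45°) = 0.25 I₀.
I₃ = I₂ cos²(114° − 56°) = 0.25 I₀ · cos²(58°) = 0.0702 I₀.
After rotation:
Unpolarized light through the first polarizer → I₁ = ½ I₀, now polarized at 11°.
I₂ = I₁ cos²(75° − 11°) = 0.5 I₀ · cos²(64°) = 0.09608 I₀.
I₃ = I₂ cos²(114° − 75°) = 0.09608 I₀ · cos²(39°) = 0.05803 I₀.
Ratio = 0.05803 / 0.0702 = 0.8266.

I_new/I_old ≈ 0.827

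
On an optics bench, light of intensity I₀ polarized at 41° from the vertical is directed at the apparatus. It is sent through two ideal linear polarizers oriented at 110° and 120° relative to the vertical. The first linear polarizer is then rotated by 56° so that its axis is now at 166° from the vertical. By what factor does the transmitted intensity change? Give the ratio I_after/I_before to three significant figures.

I_new/I_old ≈ 1.27

Before rotation:
I₁ = I₀ cos²(110° − 41°) = I₀ cos²(69°) = 0.1284 I₀.
I₂ = I₁ cos²(120° − 110°) = 0.1284 I₀ · cos²(10°) = 0.1246 I₀.
After rotation:
I₁ = I₀ cos²(166° − 41°) = I₀ cos²(55°) = 0.329 I₀.
I₂ = I₁ cos²(120° − 166°) = 0.329 I₀ · cos²(46°) = 0.1588 I₀.
Ratio = 0.1588 / 0.1246 = 1.275.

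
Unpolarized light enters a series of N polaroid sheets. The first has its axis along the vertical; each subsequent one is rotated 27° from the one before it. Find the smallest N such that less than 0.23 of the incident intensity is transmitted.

First polarizer halves the unpolarized light: factor 1/2.
Each further stage multiplies by cos²(27°) = 0.7939.
After N polarizers: T = 0.5·0.7939^(N−1). Require T < 0.23 ⇒ N−1 > ln(0.23/0.5)/ln(0.7939) = 3.36, so N−1 ≥ 4 and N = 5.
Check: N=5 gives T = 0.1986 < 0.23; N=4 gives T = 0.2502.

N = 5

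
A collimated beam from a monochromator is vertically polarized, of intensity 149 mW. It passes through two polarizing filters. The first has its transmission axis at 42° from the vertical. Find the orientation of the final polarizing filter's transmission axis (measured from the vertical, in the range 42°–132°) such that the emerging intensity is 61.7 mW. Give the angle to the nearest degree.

θ ≈ 72°

By Malus's law, I₁ = I₀ cos²(42° − 0°) = I₀ cos²(42°) = 0.5523 I₀.
Target fraction: 61.7 / 149 mW = 0.4141 of I₀.
Need I₂/I₀ = 0.4141, so cos²(θ − 42°) = 0.4141 / 0.5523 = 0.7498.
θ − 42° = arccos(√0.7498) = 30.0°, giving θ ≈ 42 + 30.0 = 72.0°.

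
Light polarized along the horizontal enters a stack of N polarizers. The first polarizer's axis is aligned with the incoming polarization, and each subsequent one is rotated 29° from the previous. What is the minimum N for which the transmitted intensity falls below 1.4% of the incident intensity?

N = 17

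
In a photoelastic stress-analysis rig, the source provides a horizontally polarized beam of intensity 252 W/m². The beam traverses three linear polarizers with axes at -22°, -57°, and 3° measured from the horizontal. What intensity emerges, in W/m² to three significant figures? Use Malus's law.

By Malus's law, I₁ = 252 W/m² · cos²(22°) = 216.6 W/m².
I₂ = I₁ · cos²(35°) = 216.6 · 0.671 = 145.4 W/m².
I₃ = I₂ · cos²(60°) = 145.4 · 0.25 = 36.34 W/m².

I ≈ 36.3 W/m²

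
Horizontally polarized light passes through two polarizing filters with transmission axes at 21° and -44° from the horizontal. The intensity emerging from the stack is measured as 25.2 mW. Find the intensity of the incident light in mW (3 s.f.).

I₀ ≈ 162 mW

By Malus's law, I₁ = I₀ cos²(21° − 0°) = I₀ cos²(21°) = 0.8716 I₀.
I₂ = I₁ cos²(-44° − 21°) = 0.8716 I₀ · cos²(65°) = 0.1557 I₀.
So 25.2 mW = 0.1557 I₀, giving I₀ = 25.2/0.1557 = 161.9 mW.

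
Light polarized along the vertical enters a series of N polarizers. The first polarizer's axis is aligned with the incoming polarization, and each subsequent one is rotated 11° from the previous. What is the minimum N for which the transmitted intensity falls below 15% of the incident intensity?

First polarizer is aligned with the polarization: full transmission.
Each further stage multiplies by cos²(11°) = 0.9636.
After N polarizers: T = 0.9636^(N−1). Require T < 0.15 ⇒ N−1 > ln(0.15)/ln(0.9636) = 51.15, so N−1 ≥ 52 and N = 53.
Check: N=53 gives T = 0.1454 < 0.15; N=52 gives T = 0.1509.

N = 53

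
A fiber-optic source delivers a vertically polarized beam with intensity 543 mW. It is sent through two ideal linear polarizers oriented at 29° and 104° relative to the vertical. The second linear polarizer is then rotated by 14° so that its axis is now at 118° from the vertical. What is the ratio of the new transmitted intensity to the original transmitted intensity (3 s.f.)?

Before rotation:
By Malus's law, I₁ = I₀ cos²(29° − 0°) = I₀ cos²(29°) = 0.765 I₀.
I₂ = I₁ cos²(104° − 29°) = 0.765 I₀ · cos²(75°) = 0.05124 I₀.
After rotation:
I₁ = I₀ cos²(29° − 0°) = I₀ cos²(29°) = 0.765 I₀.
I₂ = I₁ cos²(118° − 29°) = 0.765 I₀ · cos²(89°) = 0.000233 I₀.
Ratio = 0.000233 / 0.05124 = 0.004547.

I_new/I_old ≈ 0.00455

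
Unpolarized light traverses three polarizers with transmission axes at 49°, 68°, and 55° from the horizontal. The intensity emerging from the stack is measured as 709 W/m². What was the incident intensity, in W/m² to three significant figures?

I₀ ≈ 1670 W/m²

Unpolarized light through the first polarizer → I₁ = ½ I₀, now polarized at 49°.
I₂ = I₁ cos²(68° − 49°) = 0.5 I₀ · cos²(19°) = 0.447 I₀.
I₃ = I₂ cos²(55° − 68°) = 0.447 I₀ · cos²(13°) = 0.4244 I₀.
So 709 W/m² = 0.4244 I₀, giving I₀ = 709/0.4244 = 1671 W/m².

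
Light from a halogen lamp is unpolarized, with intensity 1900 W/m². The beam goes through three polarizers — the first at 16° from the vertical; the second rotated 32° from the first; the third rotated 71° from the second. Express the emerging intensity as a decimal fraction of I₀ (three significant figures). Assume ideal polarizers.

Unpolarized light through the first polarizer → I₁ = 1900 W/m²/2 = 950 W/m², polarized at 16°.
I₂ = I₁ · cos²(32°) = 950 · 0.7192 = 683.2 W/m².
I₃ = I₂ · cos²(71°) = 683.2 · 0.106 = 72.42 W/m².
Transmitted fraction = 0.03811.

I/I₀ ≈ 0.0381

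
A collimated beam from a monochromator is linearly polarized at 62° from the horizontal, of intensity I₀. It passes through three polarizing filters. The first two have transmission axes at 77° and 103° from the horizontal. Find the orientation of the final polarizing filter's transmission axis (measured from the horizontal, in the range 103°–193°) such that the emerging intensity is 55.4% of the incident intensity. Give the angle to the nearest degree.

θ ≈ 134°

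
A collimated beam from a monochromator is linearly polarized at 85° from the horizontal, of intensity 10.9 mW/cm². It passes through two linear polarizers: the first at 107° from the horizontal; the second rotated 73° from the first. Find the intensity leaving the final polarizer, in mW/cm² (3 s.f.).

I ≈ 0.801 mW/cm²

I₁ = 10.9 mW/cm² · cos²(22°) = 9.37 mW/cm².
I₂ = I₁ · cos²(73°) = 9.37 · 0.08548 = 0.801 mW/cm².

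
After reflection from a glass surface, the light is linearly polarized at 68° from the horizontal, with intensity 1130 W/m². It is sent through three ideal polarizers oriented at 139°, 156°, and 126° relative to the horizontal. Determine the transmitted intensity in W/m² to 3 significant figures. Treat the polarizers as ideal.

I ≈ 82.2 W/m²

I₁ = 1130 W/m² · cos²(71°) = 119.8 W/m².
I₂ = I₁ · cos²(17°) = 119.8 · 0.9145 = 109.5 W/m².
I₃ = I₂ · cos²(30°) = 109.5 · 0.75 = 82.15 W/m².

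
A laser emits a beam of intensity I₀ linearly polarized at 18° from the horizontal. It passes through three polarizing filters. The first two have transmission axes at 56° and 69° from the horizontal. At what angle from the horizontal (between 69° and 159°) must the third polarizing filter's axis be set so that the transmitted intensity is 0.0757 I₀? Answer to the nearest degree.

I₁ = I₀ cos²(56° − 18°) = I₀ cos²(38°) = 0.621 I₀.
I₂ = I₁ cos²(69° − 56°) = 0.621 I₀ · cos²(13°) = 0.5895 I₀.
Need I₃/I₀ = 0.0757, so cos²(θ − 69°) = 0.0757 / 0.5895 = 0.1284.
θ − 69° = arccos(√0.1284) = 69.0°, giving θ ≈ 69 + 69.0 = 138.0°.

θ ≈ 138°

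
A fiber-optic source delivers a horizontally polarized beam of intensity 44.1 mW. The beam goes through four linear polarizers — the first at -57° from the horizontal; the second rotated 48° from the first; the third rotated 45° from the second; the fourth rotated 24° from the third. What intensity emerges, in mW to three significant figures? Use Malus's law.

By Malus's law, I₁ = 44.1 mW · cos²(57°) = 13.08 mW.
I₂ = I₁ · cos²(48°) = 13.08 · 0.4477 = 5.857 mW.
I₃ = I₂ · cos²(45°) = 5.857 · 0.5 = 2.929 mW.
I₄ = I₃ · cos²(24°) = 2.929 · 0.8346 = 2.444 mW.

I ≈ 2.44 mW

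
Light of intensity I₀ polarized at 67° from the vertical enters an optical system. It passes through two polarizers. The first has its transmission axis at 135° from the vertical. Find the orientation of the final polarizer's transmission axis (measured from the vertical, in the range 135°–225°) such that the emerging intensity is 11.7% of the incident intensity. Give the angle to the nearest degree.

θ ≈ 159°

I₁ = I₀ cos²(135° − 67°) = I₀ cos²(68°) = 0.1403 I₀.
Need I₂/I₀ = 0.117, so cos²(θ − 135°) = 0.117 / 0.1403 = 0.8337.
θ − 135° = arccos(√0.8337) = 24.1°, giving θ ≈ 135 + 24.1 = 159.1°.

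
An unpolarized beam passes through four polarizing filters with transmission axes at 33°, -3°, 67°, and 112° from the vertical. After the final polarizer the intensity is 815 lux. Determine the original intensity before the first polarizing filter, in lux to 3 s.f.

I₀ ≈ 4.26e4 lux

Unpolarized light through the first polarizer → I₁ = ½ I₀, now polarized at 33°.
I₂ = I₁ cos²(-3° − 33°) = 0.5 I₀ · cos²(36°) = 0.3273 I₀.
I₃ = I₂ cos²(67° + 3°) = 0.3273 I₀ · cos²(70°) = 0.03828 I₀.
I₄ = I₃ cos²(112° − 67°) = 0.03828 I₀ · cos²(45°) = 0.01914 I₀.
So 815 lux = 0.01914 I₀, giving I₀ = 815/0.01914 = 4.258e+04 lux.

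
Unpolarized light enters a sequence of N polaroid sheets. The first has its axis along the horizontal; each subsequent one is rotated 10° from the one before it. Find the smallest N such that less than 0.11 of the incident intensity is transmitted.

N = 51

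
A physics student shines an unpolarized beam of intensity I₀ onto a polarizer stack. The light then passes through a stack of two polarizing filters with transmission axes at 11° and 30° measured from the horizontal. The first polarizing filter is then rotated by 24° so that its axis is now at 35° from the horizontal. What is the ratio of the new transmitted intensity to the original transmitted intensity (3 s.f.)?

Before rotation:
Unpolarized light through the first polarizer → I₁ = ½ I₀, now polarized at 11°.
I₂ = I₁ cos²(30° − 11°) = 0.5 I₀ · cos²(19°) = 0.447 I₀.
After rotation:
Unpolarized light through the first polarizer → I₁ = ½ I₀, now polarized at 35°.
I₂ = I₁ cos²(30° − 35°) = 0.5 I₀ · cos²(5°) = 0.4962 I₀.
Ratio = 0.4962 / 0.447 = 1.11.

I_new/I_old ≈ 1.11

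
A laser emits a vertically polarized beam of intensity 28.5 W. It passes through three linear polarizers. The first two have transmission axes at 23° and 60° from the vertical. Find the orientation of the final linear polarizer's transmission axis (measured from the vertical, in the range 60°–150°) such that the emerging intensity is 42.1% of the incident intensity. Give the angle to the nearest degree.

θ ≈ 88°

I₁ = I₀ cos²(23° − 0°) = I₀ cos²(23°) = 0.8473 I₀.
I₂ = I₁ cos²(60° − 23°) = 0.8473 I₀ · cos²(37°) = 0.5404 I₀.
Need I₃/I₀ = 0.421, so cos²(θ − 60°) = 0.421 / 0.5404 = 0.779.
θ − 60° = arccos(√0.779) = 28.0°, giving θ ≈ 60 + 28.0 = 88.0°.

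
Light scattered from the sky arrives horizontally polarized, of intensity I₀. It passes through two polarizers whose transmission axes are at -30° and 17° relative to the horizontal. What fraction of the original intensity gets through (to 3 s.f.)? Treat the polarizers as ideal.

By Malus's law, I₁ = I₀ cos²(-30° − 0°) = I₀ cos²(30°) = 0.75 I₀.
I₂ = I₁ cos²(17° + 30°) = 0.75 I₀ · cos²(47°) = 0.3488 I₀.
Transmitted fraction = 0.3488.

≈ 0.349 I₀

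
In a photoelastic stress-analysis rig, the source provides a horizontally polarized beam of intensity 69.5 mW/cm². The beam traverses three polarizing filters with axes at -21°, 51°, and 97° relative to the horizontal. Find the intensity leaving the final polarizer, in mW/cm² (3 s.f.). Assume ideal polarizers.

By Malus's law, I₁ = 69.5 mW/cm² · cos²(21°) = 60.57 mW/cm².
I₂ = I₁ · cos²(72°) = 60.57 · 0.09549 = 5.784 mW/cm².
I₃ = I₂ · cos²(46°) = 5.784 · 0.4826 = 2.791 mW/cm².

I ≈ 2.79 mW/cm²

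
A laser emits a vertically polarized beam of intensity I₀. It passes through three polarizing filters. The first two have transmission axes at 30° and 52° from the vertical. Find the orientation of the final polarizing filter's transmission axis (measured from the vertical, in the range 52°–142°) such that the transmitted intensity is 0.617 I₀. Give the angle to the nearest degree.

θ ≈ 64°

I₁ = I₀ cos²(30° − 0°) = I₀ cos²(30°) = 0.75 I₀.
I₂ = I₁ cos²(52° − 30°) = 0.75 I₀ · cos²(22°) = 0.6448 I₀.
Need I₃/I₀ = 0.617, so cos²(θ − 52°) = 0.617 / 0.6448 = 0.957.
θ − 52° = arccos(√0.957) = 12.0°, giving θ ≈ 52 + 12.0 = 64.0°.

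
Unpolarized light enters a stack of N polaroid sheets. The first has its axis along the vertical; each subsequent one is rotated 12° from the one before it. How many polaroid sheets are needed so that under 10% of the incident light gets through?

N = 38

First polarizer halves the unpolarized light: factor 1/2.
Each further stage multiplies by cos²(12°) = 0.9568.
After N polarizers: T = 0.5·0.9568^(N−1). Require T < 0.10 ⇒ N−1 > ln(0.10/0.5)/ln(0.9568) = 36.42, so N−1 ≥ 37 and N = 38.
Check: N=38 gives T = 0.09748 < 0.10; N=37 gives T = 0.1019.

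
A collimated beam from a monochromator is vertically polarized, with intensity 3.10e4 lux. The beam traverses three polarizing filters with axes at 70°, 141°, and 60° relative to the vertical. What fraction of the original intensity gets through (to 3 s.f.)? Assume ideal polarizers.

I/I₀ ≈ 0.000303

I₁ = 3.10e4 lux · cos²(70°) = 3626 lux.
I₂ = I₁ · cos²(71°) = 3626 · 0.106 = 384.4 lux.
I₃ = I₂ · cos²(81°) = 384.4 · 0.02447 = 9.406 lux.
Transmitted fraction = 0.0003034.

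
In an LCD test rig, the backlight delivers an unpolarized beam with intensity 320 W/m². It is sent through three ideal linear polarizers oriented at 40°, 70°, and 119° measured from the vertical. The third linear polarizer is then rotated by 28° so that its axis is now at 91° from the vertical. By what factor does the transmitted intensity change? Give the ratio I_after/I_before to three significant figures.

Before rotation:
Unpolarized light through the first polarizer → I₁ = ½ I₀, now polarized at 40°.
I₂ = I₁ cos²(70° − 40°) = 0.5 I₀ · cos²(30°) = 0.375 I₀.
I₃ = I₂ cos²(119° − 70°) = 0.375 I₀ · cos²(49°) = 0.1614 I₀.
After rotation:
Unpolarized light through the first polarizer → I₁ = ½ I₀, now polarized at 40°.
I₂ = I₁ cos²(70° − 40°) = 0.5 I₀ · cos²(30°) = 0.375 I₀.
I₃ = I₂ cos²(91° − 70°) = 0.375 I₀ · cos²(21°) = 0.3268 I₀.
Ratio = 0.3268 / 0.1614 = 2.025.

I_new/I_old ≈ 2.02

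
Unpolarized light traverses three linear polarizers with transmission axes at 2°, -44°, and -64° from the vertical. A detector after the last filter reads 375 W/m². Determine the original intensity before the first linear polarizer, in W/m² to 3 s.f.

I₀ ≈ 1760 W/m²

Unpolarized light through the first polarizer → I₁ = ½ I₀, now polarized at 2°.
I₂ = I₁ cos²(-44° − 2°) = 0.5 I₀ · cos²(46°) = 0.2413 I₀.
I₃ = I₂ cos²(-64° + 44°) = 0.2413 I₀ · cos²(20°) = 0.2131 I₀.
So 375 W/m² = 0.2131 I₀, giving I₀ = 375/0.2131 = 1760 W/m².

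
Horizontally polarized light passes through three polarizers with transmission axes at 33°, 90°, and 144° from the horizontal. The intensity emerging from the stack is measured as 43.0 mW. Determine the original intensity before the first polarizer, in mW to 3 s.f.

I₀ ≈ 597 mW

By Malus's law, I₁ = I₀ cos²(33° − 0°) = I₀ cos²(33°) = 0.7034 I₀.
I₂ = I₁ cos²(90° − 33°) = 0.7034 I₀ · cos²(57°) = 0.2086 I₀.
I₃ = I₂ cos²(144° − 90°) = 0.2086 I₀ · cos²(54°) = 0.07208 I₀.
So 43.0 mW = 0.07208 I₀, giving I₀ = 43.0/0.07208 = 596.5 mW.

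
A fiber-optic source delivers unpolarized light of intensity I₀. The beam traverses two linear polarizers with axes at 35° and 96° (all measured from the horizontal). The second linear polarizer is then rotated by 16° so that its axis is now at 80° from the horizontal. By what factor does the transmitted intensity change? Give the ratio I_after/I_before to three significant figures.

Before rotation:
Unpolarized light through the first polarizer → I₁ = ½ I₀, now polarized at 35°.
I₂ = I₁ cos²(96° − 35°) = 0.5 I₀ · cos²(61°) = 0.1175 I₀.
After rotation:
Unpolarized light through the first polarizer → I₁ = ½ I₀, now polarized at 35°.
I₂ = I₁ cos²(80° − 35°) = 0.5 I₀ · cos²(45°) = 0.25 I₀.
Ratio = 0.25 / 0.1175 = 2.127.

I_new/I_old ≈ 2.13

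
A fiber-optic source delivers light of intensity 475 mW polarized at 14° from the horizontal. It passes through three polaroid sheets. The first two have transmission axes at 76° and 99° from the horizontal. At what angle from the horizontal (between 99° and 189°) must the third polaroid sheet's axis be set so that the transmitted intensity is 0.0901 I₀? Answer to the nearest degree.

θ ≈ 145°

By Malus's law, I₁ = I₀ cos²(76° − 14°) = I₀ cos²(62°) = 0.2204 I₀.
I₂ = I₁ cos²(99° − 76°) = 0.2204 I₀ · cos²(23°) = 0.1868 I₀.
Need I₃/I₀ = 0.0901, so cos²(θ − 99°) = 0.0901 / 0.1868 = 0.4825.
θ − 99° = arccos(√0.4825) = 46.0°, giving θ ≈ 99 + 46.0 = 145.0°.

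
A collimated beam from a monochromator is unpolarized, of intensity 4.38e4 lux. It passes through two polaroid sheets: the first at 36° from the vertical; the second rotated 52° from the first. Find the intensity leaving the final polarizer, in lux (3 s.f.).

Unpolarized light through the first polarizer → I₁ = 4.38e4 lux/2 = 2.19e+04 lux, polarized at 36°.
I₂ = I₁ · cos²(52°) = 2.19e+04 · 0.379 = 8301 lux.

I ≈ 8300 lux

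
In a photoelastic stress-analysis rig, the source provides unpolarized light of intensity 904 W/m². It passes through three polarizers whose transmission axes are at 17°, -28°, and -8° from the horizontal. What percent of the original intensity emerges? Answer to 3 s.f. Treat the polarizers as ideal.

Unpolarized light through the first polarizer → I₁ = 904 W/m²/2 = 452 W/m², polarized at 17°.
I₂ = I₁ · cos²(45°) = 452 · 0.5 = 226 W/m².
I₃ = I₂ · cos²(20°) = 226 · 0.883 = 199.6 W/m².
That is 22.08% of the incident intensity.

≈ 22.1%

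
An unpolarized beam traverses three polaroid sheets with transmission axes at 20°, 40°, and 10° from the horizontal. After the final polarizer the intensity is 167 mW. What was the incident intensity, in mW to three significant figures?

I₀ ≈ 504 mW

Unpolarized light through the first polarizer → I₁ = ½ I₀, now polarized at 20°.
I₂ = I₁ cos²(40° − 20°) = 0.5 I₀ · cos²(20°) = 0.4415 I₀.
I₃ = I₂ cos²(10° − 40°) = 0.4415 I₀ · cos²(30°) = 0.3311 I₀.
So 167 mW = 0.3311 I₀, giving I₀ = 167/0.3311 = 504.3 mW.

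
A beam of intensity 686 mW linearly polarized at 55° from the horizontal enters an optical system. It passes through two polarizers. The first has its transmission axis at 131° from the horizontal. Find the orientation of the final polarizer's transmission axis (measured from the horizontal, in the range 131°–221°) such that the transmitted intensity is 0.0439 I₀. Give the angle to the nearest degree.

By Malus's law, I₁ = I₀ cos²(131° − 55°) = I₀ cos²(76°) = 0.05853 I₀.
Need I₂/I₀ = 0.0439, so cos²(θ − 131°) = 0.0439 / 0.05853 = 0.7501.
θ − 131° = arccos(√0.7501) = 30.0°, giving θ ≈ 131 + 30.0 = 161.0°.

θ ≈ 161°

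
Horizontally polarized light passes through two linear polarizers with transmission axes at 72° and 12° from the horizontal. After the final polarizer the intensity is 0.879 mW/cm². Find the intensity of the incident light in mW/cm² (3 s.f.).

I₁ = I₀ cos²(72° − 0°) = I₀ cos²(72°) = 0.09549 I₀.
I₂ = I₁ cos²(12° − 72°) = 0.09549 I₀ · cos²(60°) = 0.02387 I₀.
So 0.879 mW/cm² = 0.02387 I₀, giving I₀ = 0.879/0.02387 = 36.82 mW/cm².

I₀ ≈ 36.8 mW/cm²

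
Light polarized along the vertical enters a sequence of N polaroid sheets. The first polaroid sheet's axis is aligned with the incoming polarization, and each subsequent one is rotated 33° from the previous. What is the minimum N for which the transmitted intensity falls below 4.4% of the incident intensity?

First polarizer is aligned with the polarization: full transmission.
Each further stage multiplies by cos²(33°) = 0.7034.
After N polarizers: T = 0.7034^(N−1). Require T < 0.044 ⇒ N−1 > ln(0.044)/ln(0.7034) = 8.88, so N−1 ≥ 9 and N = 10.
Check: N=10 gives T = 0.04214 < 0.044; N=9 gives T = 0.0599.

N = 10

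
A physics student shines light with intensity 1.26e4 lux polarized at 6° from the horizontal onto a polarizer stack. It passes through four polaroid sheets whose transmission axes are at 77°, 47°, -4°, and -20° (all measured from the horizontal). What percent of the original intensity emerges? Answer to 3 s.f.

I₁ = 1.26e4 lux · cos²(71°) = 1336 lux.
I₂ = I₁ · cos²(30°) = 1336 · 0.75 = 1002 lux.
I₃ = I₂ · cos²(51°) = 1002 · 0.396 = 396.7 lux.
I₄ = I₃ · cos²(16°) = 396.7 · 0.924 = 366.6 lux.
That is 2.909% of the incident intensity.

≈ 2.91%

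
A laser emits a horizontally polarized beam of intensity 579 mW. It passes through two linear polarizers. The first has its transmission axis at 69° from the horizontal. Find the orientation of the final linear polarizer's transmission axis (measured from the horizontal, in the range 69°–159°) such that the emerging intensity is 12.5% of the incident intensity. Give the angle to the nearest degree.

θ ≈ 78°

I₁ = I₀ cos²(69° − 0°) = I₀ cos²(69°) = 0.1284 I₀.
Need I₂/I₀ = 0.125, so cos²(θ − 69°) = 0.125 / 0.1284 = 0.9733.
θ − 69° = arccos(√0.9733) = 9.4°, giving θ ≈ 69 + 9.4 = 78.4°.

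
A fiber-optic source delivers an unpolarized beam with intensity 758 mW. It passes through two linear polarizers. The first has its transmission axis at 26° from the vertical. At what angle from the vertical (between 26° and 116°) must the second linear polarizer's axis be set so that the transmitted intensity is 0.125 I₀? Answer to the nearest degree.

θ ≈ 86°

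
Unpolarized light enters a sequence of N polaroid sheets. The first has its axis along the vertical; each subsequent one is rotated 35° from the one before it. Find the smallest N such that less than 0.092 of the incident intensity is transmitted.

N = 6

First polarizer halves the unpolarized light: factor 1/2.
Each further stage multiplies by cos²(35°) = 0.671.
After N polarizers: T = 0.5·0.671^(N−1). Require T < 0.092 ⇒ N−1 > ln(0.092/0.5)/ln(0.671) = 4.24, so N−1 ≥ 5 and N = 6.
Check: N=6 gives T = 0.06802 < 0.092; N=5 gives T = 0.1014.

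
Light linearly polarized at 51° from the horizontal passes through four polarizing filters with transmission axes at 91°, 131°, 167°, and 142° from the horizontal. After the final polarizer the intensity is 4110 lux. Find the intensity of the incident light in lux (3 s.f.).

By Malus's law, I₁ = I₀ cos²(91° − 51°) = I₀ cos²(40°) = 0.5868 I₀.
I₂ = I₁ cos²(131° − 91°) = 0.5868 I₀ · cos²(40°) = 0.3444 I₀.
I₃ = I₂ cos²(167° − 131°) = 0.3444 I₀ · cos²(36°) = 0.2254 I₀.
I₄ = I₃ cos²(142° − 167°) = 0.2254 I₀ · cos²(25°) = 0.1851 I₀.
So 4110 lux = 0.1851 I₀, giving I₀ = 4110/0.1851 = 2.22e+04 lux.

I₀ ≈ 2.22e4 lux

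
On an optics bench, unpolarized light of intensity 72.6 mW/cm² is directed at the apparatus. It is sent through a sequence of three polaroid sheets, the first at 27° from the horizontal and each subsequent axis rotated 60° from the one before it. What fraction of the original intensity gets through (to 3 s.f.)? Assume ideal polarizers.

I/I₀ ≈ 0.0313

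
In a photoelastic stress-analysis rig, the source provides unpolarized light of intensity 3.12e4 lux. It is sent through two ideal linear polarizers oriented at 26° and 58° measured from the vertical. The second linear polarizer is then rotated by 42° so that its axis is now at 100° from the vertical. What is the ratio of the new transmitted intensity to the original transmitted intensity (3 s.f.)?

Before rotation:
Unpolarized light through the first polarizer → I₁ = ½ I₀, now polarized at 26°.
I₂ = I₁ cos²(58° − 26°) = 0.5 I₀ · cos²(32°) = 0.3596 I₀.
After rotation:
Unpolarized light through the first polarizer → I₁ = ½ I₀, now polarized at 26°.
I₂ = I₁ cos²(100° − 26°) = 0.5 I₀ · cos²(74°) = 0.03799 I₀.
Ratio = 0.03799 / 0.3596 = 0.1056.

I_new/I_old ≈ 0.106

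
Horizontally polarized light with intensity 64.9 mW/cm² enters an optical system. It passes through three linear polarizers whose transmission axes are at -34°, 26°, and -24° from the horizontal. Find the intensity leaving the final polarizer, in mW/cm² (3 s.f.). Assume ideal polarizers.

I ≈ 4.61 mW/cm²

I₁ = 64.9 mW/cm² · cos²(34°) = 44.61 mW/cm².
I₂ = I₁ · cos²(60°) = 44.61 · 0.25 = 11.15 mW/cm².
I₃ = I₂ · cos²(50°) = 11.15 · 0.4132 = 4.608 mW/cm².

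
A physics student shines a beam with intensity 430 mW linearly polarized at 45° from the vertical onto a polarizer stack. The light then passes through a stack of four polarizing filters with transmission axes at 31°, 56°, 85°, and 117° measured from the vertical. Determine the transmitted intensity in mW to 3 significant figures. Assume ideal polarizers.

I₁ = 430 mW · cos²(14°) = 404.8 mW.
I₂ = I₁ · cos²(25°) = 404.8 · 0.8214 = 332.5 mW.
I₃ = I₂ · cos²(29°) = 332.5 · 0.765 = 254.4 mW.
I₄ = I₃ · cos²(32°) = 254.4 · 0.7192 = 182.9 mW.

I ≈ 183 mW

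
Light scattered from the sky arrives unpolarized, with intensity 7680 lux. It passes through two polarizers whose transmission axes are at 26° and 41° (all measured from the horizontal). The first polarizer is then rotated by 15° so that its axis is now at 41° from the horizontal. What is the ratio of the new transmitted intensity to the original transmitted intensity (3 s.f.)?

Before rotation:
Unpolarized light through the first polarizer → I₁ = ½ I₀, now polarized at 26°.
I₂ = I₁ cos²(41° − 26°) = 0.5 I₀ · cos²(15°) = 0.4665 I₀.
After rotation:
Unpolarized light through the first polarizer → I₁ = ½ I₀, now polarized at 41°.
I₂ = I₁ cos²(41° − 41°) = 0.5 I₀ · cos²(0°) = 0.5 I₀.
Ratio = 0.5 / 0.4665 = 1.072.

I_new/I_old ≈ 1.07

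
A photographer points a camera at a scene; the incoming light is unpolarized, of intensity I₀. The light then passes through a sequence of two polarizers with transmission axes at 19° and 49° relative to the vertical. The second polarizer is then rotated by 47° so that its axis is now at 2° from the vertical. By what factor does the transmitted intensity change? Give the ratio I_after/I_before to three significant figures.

Before rotation:
Unpolarized light through the first polarizer → I₁ = ½ I₀, now polarized at 19°.
I₂ = I₁ cos²(49° − 19°) = 0.5 I₀ · cos²(30°) = 0.375 I₀.
After rotation:
Unpolarized light through the first polarizer → I₁ = ½ I₀, now polarized at 19°.
I₂ = I₁ cos²(2° − 19°) = 0.5 I₀ · cos²(17°) = 0.4573 I₀.
Ratio = 0.4573 / 0.375 = 1.219.

I_new/I_old ≈ 1.22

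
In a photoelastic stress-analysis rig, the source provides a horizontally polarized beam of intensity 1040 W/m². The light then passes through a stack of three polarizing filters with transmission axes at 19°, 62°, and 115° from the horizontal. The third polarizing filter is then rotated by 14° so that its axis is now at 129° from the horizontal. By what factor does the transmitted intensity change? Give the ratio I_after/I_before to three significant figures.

Before rotation:
By Malus's law, I₁ = I₀ cos²(19° − 0°) = I₀ cos²(19°) = 0.894 I₀.
I₂ = I₁ cos²(62° − 19°) = 0.894 I₀ · cos²(43°) = 0.4782 I₀.
I₃ = I₂ cos²(115° − 62°) = 0.4782 I₀ · cos²(53°) = 0.1732 I₀.
After rotation:
I₁ = I₀ cos²(19° − 0°) = I₀ cos²(19°) = 0.894 I₀.
I₂ = I₁ cos²(62° − 19°) = 0.894 I₀ · cos²(43°) = 0.4782 I₀.
I₃ = I₂ cos²(129° − 62°) = 0.4782 I₀ · cos²(67°) = 0.073 I₀.
Ratio = 0.073 / 0.1732 = 0.4215.

I_new/I_old ≈ 0.422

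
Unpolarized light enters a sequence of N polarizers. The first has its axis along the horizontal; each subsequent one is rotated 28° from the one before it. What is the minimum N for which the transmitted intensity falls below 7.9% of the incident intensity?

First polarizer halves the unpolarized light: factor 1/2.
Each further stage multiplies by cos²(28°) = 0.7796.
After N polarizers: T = 0.5·0.7796^(N−1). Require T < 0.079 ⇒ N−1 > ln(0.079/0.5)/ln(0.7796) = 7.41, so N−1 ≥ 8 and N = 9.
Check: N=9 gives T = 0.06822 < 0.079; N=8 gives T = 0.08751.

N = 9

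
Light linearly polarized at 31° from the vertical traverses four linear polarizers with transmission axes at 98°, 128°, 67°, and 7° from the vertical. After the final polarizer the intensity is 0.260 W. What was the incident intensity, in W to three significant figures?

I₁ = I₀ cos²(98° − 31°) = I₀ cos²(67°) = 0.1527 I₀.
I₂ = I₁ cos²(128° − 98°) = 0.1527 I₀ · cos²(30°) = 0.1145 I₀.
I₃ = I₂ cos²(67° − 128°) = 0.1145 I₀ · cos²(61°) = 0.02691 I₀.
I₄ = I₃ cos²(7° − 67°) = 0.02691 I₀ · cos²(60°) = 0.006728 I₀.
So 0.260 W = 0.006728 I₀, giving I₀ = 0.260/0.006728 = 38.64 W.

I₀ ≈ 38.6 W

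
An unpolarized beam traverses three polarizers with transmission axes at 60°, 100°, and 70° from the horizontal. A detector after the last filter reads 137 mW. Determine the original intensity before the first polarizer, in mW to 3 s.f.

Unpolarized light through the first polarizer → I₁ = ½ I₀, now polarized at 60°.
I₂ = I₁ cos²(100° − 60°) = 0.5 I₀ · cos²(40°) = 0.2934 I₀.
I₃ = I₂ cos²(70° − 100°) = 0.2934 I₀ · cos²(30°) = 0.2201 I₀.
So 137 mW = 0.2201 I₀, giving I₀ = 137/0.2201 = 622.6 mW.

I₀ ≈ 623 mW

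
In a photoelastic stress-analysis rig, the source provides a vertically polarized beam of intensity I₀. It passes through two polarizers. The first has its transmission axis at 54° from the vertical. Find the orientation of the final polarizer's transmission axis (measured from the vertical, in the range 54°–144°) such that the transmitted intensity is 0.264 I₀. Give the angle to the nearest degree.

By Malus's law, I₁ = I₀ cos²(54° − 0°) = I₀ cos²(54°) = 0.3455 I₀.
Need I₂/I₀ = 0.264, so cos²(θ − 54°) = 0.264 / 0.3455 = 0.7641.
θ − 54° = arccos(√0.7641) = 29.1°, giving θ ≈ 54 + 29.1 = 83.1°.

θ ≈ 83°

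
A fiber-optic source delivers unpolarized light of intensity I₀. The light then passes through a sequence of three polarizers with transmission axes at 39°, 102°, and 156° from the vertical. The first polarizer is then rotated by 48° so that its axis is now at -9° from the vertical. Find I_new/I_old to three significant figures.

Before rotation:
Unpolarized light through the first polarizer → I₁ = ½ I₀, now polarized at 39°.
I₂ = I₁ cos²(102° − 39°) = 0.5 I₀ · cos²(63°) = 0.1031 I₀.
I₃ = I₂ cos²(156° − 102°) = 0.1031 I₀ · cos²(54°) = 0.0356 I₀.
After rotation:
Unpolarized light through the first polarizer → I₁ = ½ I₀, now polarized at -9°.
Angle between axes 1 and 2: 69°. I₂ = 0.5 I₀ · cos²(69°) = 0.06421 I₀.
I₃ = I₂ cos²(156° − 102°) = 0.06421 I₀ · cos²(54°) = 0.02219 I₀.
Ratio = 0.02219 / 0.0356 = 0.6231.

I_new/I_old ≈ 0.623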